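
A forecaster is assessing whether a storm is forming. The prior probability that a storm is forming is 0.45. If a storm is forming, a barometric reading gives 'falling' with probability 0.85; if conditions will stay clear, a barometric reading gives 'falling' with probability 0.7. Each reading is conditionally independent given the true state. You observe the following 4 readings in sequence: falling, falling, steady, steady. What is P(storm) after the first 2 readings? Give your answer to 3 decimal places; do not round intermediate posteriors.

Apply Bayes' rule sequentially, carrying P(storm) forward.
After 'falling': P(storm) = 0.85·0.4500 / (0.85·0.4500 + 0.7·0.5500) ≈ 0.4984
After 'falling': P(storm) = 0.85·0.4984 / (0.85·0.4984 + 0.7·0.5016) ≈ 0.5468

0.547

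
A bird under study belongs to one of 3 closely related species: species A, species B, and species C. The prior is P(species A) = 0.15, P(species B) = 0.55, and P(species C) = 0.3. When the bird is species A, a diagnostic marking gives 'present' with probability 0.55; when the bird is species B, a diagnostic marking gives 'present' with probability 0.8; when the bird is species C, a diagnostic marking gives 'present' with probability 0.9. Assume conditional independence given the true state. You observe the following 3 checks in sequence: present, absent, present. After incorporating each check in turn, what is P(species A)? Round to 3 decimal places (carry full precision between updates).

Apply Bayes' rule sequentially, carrying P(species A) forward.
After 'present': normaliser = 0.55·0.1500 + 0.8·0.5500 + 0.9·0.3000; P(species A) ≈ 0.1041, P(species B) ≈ 0.5552, P(species C) ≈ 0.3407
After 'absent': normaliser = 0.45·0.1041 + 0.2·0.5552 + 0.1·0.3407; P(species A) ≈ 0.2440, P(species B) ≈ 0.5785, P(species C) ≈ 0.1775
After 'present': normaliser = 0.55·0.2440 + 0.8·0.5785 + 0.9·0.1775; P(species A) ≈ 0.1774, P(species B) ≈ 0.6115, P(species C) ≈ 0.2111

0.177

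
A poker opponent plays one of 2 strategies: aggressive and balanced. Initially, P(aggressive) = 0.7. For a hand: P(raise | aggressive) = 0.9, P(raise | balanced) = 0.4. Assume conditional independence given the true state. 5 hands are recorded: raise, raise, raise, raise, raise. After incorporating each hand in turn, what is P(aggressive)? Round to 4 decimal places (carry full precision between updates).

0.9926

After 'raise': P(aggressive) = 0.9·0.7000 / (0.9·0.7000 + 0.4·0.3000) ≈ 0.8400
After 'raise': P(aggressive) = 0.9·0.8400 / (0.9·0.8400 + 0.4·0.1600) ≈ 0.9220
After 'raise': P(aggressive) = 0.9·0.9220 / (0.9·0.9220 + 0.4·0.0780) ≈ 0.9637
After 'raise': P(aggressive) = 0.9·0.9637 / (0.9·0.9637 + 0.4·0.0363) ≈ 0.9836
After 'raise': P(aggressive) = 0.9·0.9836 / (0.9·0.9836 + 0.4·0.0164) ≈ 0.9926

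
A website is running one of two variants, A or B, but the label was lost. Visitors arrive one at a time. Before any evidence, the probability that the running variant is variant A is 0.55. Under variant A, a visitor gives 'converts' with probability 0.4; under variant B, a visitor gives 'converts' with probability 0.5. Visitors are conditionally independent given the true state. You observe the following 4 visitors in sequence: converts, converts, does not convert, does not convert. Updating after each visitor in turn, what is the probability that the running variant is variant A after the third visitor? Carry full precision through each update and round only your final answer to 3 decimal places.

0.484

Each posterior becomes the prior for the next update.
After 'converts': P(A) = 0.4·0.5500 / (0.4·0.5500 + 0.5·0.4500) ≈ 0.4944
After 'converts': P(A) = 0.4·0.4944 / (0.4·0.4944 + 0.5·0.5056) ≈ 0.4389
After 'does not convert': P(A) = 0.6·0.4389 / (0.6·0.4389 + 0.5·0.5611) ≈ 0.4842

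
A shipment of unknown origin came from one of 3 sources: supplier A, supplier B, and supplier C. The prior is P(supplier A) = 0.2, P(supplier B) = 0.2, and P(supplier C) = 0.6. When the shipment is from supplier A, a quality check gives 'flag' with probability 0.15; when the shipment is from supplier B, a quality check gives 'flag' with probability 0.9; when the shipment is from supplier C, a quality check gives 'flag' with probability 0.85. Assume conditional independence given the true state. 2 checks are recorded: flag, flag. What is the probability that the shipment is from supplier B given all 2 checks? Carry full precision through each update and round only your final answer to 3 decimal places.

After 'flag': normaliser = 0.15·0.2000 + 0.9·0.2000 + 0.85·0.6000; P(supplier A) ≈ 0.0417, P(supplier B) ≈ 0.2500, P(supplier C) ≈ 0.7083
After 'flag': normaliser = 0.15·0.0417 + 0.9·0.2500 + 0.85·0.7083; P(supplier A) ≈ 0.0075, P(supplier B) ≈ 0.2700, P(supplier C) ≈ 0.7225

0.270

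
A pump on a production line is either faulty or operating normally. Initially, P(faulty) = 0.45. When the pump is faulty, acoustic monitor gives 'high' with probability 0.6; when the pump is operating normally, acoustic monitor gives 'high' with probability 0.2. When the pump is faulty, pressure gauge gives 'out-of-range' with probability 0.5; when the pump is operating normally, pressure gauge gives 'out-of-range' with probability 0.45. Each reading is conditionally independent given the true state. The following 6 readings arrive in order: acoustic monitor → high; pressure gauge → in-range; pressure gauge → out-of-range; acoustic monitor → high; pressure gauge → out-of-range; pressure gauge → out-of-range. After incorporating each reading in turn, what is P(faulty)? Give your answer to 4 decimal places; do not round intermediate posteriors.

0.9018

After acoustic monitor='high': P(faulty) = 0.6·0.4500 / (0.6·0.4500 + 0.2·0.5500) ≈ 0.7105
After pressure gauge='in-range': P(faulty) = 0.5·0.7105 / (0.5·0.7105 + 0.55·0.2895) ≈ 0.6905
After pressure gauge='out-of-range': P(faulty) = 0.5·0.6905 / (0.5·0.6905 + 0.45·0.3095) ≈ 0.7126
After acoustic monitor='high': P(faulty) = 0.6·0.7126 / (0.6·0.7126 + 0.2·0.2874) ≈ 0.8815
After pressure gauge='out-of-range': P(faulty) = 0.5·0.8815 / (0.5·0.8815 + 0.45·0.1185) ≈ 0.8921
After pressure gauge='out-of-range': P(faulty) = 0.5·0.8921 / (0.5·0.8921 + 0.45·0.1079) ≈ 0.9018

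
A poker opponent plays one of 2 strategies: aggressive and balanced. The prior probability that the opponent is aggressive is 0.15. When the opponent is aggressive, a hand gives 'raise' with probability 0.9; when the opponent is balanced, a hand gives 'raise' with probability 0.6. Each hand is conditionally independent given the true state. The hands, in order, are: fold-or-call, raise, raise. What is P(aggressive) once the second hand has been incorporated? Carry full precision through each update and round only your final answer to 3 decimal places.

Each posterior becomes the prior for the next update.
After 'fold-or-call': P(aggressive) = 0.1·0.1500 / (0.1·0.1500 + 0.4·0.8500) ≈ 0.0423
After 'raise': P(aggressive) = 0.9·0.0423 / (0.9·0.0423 + 0.6·0.9577) ≈ 0.0621

0.062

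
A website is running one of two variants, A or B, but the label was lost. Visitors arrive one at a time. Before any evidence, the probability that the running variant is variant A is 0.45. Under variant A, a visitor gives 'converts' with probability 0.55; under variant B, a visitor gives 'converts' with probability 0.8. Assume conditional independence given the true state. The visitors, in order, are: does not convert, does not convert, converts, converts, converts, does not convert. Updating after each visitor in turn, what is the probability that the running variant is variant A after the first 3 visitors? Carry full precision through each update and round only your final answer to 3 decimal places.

0.740

After 'does not convert': P(A) = 0.45·0.4500 / (0.45·0.4500 + 0.2·0.5500) ≈ 0.6480
After 'does not convert': P(A) = 0.45·0.6480 / (0.45·0.6480 + 0.2·0.3520) ≈ 0.8055
After 'converts': P(A) = 0.55·0.8055 / (0.55·0.8055 + 0.8·0.1945) ≈ 0.7401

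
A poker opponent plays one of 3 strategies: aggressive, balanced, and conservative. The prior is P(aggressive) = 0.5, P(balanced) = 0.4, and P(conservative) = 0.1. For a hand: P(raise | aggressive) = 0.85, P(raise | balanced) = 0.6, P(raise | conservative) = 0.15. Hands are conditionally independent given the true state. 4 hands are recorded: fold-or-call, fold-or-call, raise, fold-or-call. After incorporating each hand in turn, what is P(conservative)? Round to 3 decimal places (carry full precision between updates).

0.354

After 'fold-or-call': normaliser = 0.15·0.5000 + 0.4·0.4000 + 0.85·0.1000; P(aggressive) ≈ 0.2344, P(balanced) ≈ 0.5000, P(conservative) ≈ 0.2656
After 'fold-or-call': normaliser = 0.15·0.2344 + 0.4·0.5000 + 0.85·0.2656; P(aggressive) ≈ 0.0763, P(balanced) ≈ 0.4339, P(conservative) ≈ 0.4898
After 'raise': normaliser = 0.85·0.0763 + 0.6·0.4339 + 0.15·0.4898; P(aggressive) ≈ 0.1626, P(balanced) ≈ 0.6531, P(conservative) ≈ 0.1843
After 'fold-or-call': normaliser = 0.15·0.1626 + 0.4·0.6531 + 0.85·0.1843; P(aggressive) ≈ 0.0552, P(balanced) ≈ 0.5906, P(conservative) ≈ 0.3542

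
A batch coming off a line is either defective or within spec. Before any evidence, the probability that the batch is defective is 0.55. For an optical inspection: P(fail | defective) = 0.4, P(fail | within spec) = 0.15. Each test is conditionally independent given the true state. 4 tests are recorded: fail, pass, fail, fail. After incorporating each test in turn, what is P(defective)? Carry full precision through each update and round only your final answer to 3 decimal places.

Each posterior becomes the prior for the next update.
After 'fail': P(defective) = 0.4·0.5500 / (0.4·0.5500 + 0.15·0.4500) ≈ 0.7652
After 'pass': P(defective) = 0.6·0.7652 / (0.6·0.7652 + 0.85·0.2348) ≈ 0.6970
After 'fail': P(defective) = 0.4·0.6970 / (0.4·0.6970 + 0.15·0.3030) ≈ 0.8598
After 'fail': P(defective) = 0.4·0.8598 / (0.4·0.8598 + 0.15·0.1402) ≈ 0.9424

0.942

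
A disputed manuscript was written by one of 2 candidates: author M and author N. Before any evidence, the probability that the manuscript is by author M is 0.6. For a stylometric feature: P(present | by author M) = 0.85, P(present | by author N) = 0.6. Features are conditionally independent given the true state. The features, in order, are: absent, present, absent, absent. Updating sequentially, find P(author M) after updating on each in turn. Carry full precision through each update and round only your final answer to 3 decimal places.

After 'absent': P(author M) = 0.15·0.6000 / (0.15·0.6000 + 0.4·0.4000) ≈ 0.3600
After 'present': P(author M) = 0.85·0.3600 / (0.85·0.3600 + 0.6·0.6400) ≈ 0.4435
After 'absent': P(author M) = 0.15·0.4435 / (0.15·0.4435 + 0.4·0.5565) ≈ 0.2301
After 'absent': P(author M) = 0.15·0.2301 / (0.15·0.2301 + 0.4·0.7699) ≈ 0.1008

0.101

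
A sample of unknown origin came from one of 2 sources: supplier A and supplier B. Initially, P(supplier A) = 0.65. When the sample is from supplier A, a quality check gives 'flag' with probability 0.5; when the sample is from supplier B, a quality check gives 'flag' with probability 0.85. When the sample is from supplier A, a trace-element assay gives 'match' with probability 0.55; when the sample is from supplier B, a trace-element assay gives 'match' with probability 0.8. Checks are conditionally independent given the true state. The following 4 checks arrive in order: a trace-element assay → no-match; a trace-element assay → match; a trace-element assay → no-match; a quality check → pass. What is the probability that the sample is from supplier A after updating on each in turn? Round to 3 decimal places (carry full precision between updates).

After a trace-element assay='no-match': P(supplier A) = 0.45·0.6500 / (0.45·0.6500 + 0.2·0.3500) ≈ 0.8069
After a trace-element assay='match': P(supplier A) = 0.55·0.8069 / (0.55·0.8069 + 0.8·0.1931) ≈ 0.7418
After a trace-element assay='no-match': P(supplier A) = 0.45·0.7418 / (0.45·0.7418 + 0.2·0.2582) ≈ 0.8660
After a quality check='pass': P(supplier A) = 0.5·0.8660 / (0.5·0.8660 + 0.15·0.1340) ≈ 0.9556

0.956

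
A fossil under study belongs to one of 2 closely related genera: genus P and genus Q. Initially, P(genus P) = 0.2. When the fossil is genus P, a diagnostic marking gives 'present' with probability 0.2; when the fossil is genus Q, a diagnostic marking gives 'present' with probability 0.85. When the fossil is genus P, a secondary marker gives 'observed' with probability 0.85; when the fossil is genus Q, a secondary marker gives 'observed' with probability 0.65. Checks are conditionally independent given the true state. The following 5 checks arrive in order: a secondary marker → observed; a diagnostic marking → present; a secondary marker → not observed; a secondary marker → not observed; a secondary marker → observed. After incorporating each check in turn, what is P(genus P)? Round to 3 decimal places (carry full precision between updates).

0.018

After a secondary marker='observed': P(genus P) = 0.85·0.2000 / (0.85·0.2000 + 0.65·0.8000) ≈ 0.2464
After a diagnostic marking='present': P(genus P) = 0.2·0.2464 / (0.2·0.2464 + 0.85·0.7536) ≈ 0.0714
After a secondary marker='not observed': P(genus P) = 0.15·0.0714 / (0.15·0.0714 + 0.35·0.9286) ≈ 0.0319
After a secondary marker='not observed': P(genus P) = 0.15·0.0319 / (0.15·0.0319 + 0.35·0.9681) ≈ 0.0139
After a secondary marker='observed': P(genus P) = 0.85·0.0139 / (0.85·0.0139 + 0.65·0.9861) ≈ 0.0181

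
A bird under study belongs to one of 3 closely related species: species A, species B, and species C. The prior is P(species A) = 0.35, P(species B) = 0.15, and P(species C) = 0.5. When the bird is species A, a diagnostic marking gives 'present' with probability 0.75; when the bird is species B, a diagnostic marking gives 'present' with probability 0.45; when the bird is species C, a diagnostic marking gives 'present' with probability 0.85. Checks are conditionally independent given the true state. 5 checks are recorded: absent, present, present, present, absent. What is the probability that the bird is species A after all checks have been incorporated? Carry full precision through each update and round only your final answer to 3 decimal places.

0.455

After 'absent': normaliser = 0.25·0.3500 + 0.55·0.1500 + 0.15·0.5000; P(species A) ≈ 0.3571, P(species B) ≈ 0.3367, P(species C) ≈ 0.3061
After 'present': normaliser = 0.75·0.3571 + 0.45·0.3367 + 0.85·0.3061; P(species A) ≈ 0.3941, P(species B) ≈ 0.2230, P(species C) ≈ 0.3829
After 'present': normaliser = 0.75·0.3941 + 0.45·0.2230 + 0.85·0.3829; P(species A) ≈ 0.4098, P(species B) ≈ 0.1391, P(species C) ≈ 0.4511
After 'present': normaliser = 0.75·0.4098 + 0.45·0.1391 + 0.85·0.4511; P(species A) ≈ 0.4079, P(species B) ≈ 0.0831, P(species C) ≈ 0.5090
After 'absent': normaliser = 0.25·0.4079 + 0.55·0.0831 + 0.15·0.5090; P(species A) ≈ 0.4552, P(species B) ≈ 0.2040, P(species C) ≈ 0.3408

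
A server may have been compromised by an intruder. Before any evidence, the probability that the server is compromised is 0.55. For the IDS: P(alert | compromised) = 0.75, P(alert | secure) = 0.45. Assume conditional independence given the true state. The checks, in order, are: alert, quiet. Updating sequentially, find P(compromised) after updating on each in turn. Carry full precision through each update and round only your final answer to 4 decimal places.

After 'alert': P(compromised) = 0.75·0.5500 / (0.75·0.5500 + 0.45·0.4500) ≈ 0.6707
After 'quiet': P(compromised) = 0.25·0.6707 / (0.25·0.6707 + 0.55·0.3293) ≈ 0.4808

0.4808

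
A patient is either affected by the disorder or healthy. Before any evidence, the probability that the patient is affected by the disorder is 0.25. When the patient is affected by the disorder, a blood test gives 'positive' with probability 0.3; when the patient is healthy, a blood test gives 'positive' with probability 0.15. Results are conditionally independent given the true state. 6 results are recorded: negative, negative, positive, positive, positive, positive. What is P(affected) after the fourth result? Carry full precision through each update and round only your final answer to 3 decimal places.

Apply Bayes' rule sequentially, carrying P(affected) forward.
After 'negative': P(affected) = 0.7·0.2500 / (0.7·0.2500 + 0.85·0.7500) ≈ 0.2154
After 'negative': P(affected) = 0.7·0.2154 / (0.7·0.2154 + 0.85·0.7846) ≈ 0.1844
After 'positive': P(affected) = 0.3·0.1844 / (0.3·0.1844 + 0.15·0.8156) ≈ 0.3114
After 'positive': P(affected) = 0.3·0.3114 / (0.3·0.3114 + 0.15·0.6886) ≈ 0.4749

0.475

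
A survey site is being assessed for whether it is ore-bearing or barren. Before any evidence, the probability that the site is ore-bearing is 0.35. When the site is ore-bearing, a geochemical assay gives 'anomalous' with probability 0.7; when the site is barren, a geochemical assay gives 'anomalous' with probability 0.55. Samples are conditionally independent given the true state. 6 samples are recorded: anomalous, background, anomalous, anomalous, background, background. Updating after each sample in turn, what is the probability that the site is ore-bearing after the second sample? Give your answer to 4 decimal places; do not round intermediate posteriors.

0.3136

After 'anomalous': P(ore) = 0.7·0.3500 / (0.7·0.3500 + 0.55·0.6500) ≈ 0.4066
After 'background': P(ore) = 0.3·0.4066 / (0.3·0.4066 + 0.45·0.5934) ≈ 0.3136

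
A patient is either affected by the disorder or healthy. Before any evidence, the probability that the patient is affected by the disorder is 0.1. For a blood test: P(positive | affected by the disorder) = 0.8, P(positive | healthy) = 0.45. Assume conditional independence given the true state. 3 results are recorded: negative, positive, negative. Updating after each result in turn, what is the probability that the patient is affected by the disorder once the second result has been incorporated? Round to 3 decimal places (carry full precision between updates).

After 'negative': P(affected) = 0.2·0.1000 / (0.2·0.1000 + 0.55·0.9000) ≈ 0.0388
After 'positive': P(affected) = 0.8·0.0388 / (0.8·0.0388 + 0.45·0.9612) ≈ 0.0670

0.067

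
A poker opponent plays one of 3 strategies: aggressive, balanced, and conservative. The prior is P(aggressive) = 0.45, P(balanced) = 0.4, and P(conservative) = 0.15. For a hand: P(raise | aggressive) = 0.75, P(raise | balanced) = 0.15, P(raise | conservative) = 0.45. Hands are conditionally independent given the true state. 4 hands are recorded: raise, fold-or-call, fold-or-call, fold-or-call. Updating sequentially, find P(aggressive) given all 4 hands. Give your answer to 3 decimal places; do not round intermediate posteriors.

After 'raise': normaliser = 0.75·0.4500 + 0.15·0.4000 + 0.45·0.1500; P(aggressive) ≈ 0.7258, P(balanced) ≈ 0.1290, P(conservative) ≈ 0.1452
After 'fold-or-call': normaliser = 0.25·0.7258 + 0.85·0.1290 + 0.55·0.1452; P(aggressive) ≈ 0.4891, P(balanced) ≈ 0.2957, P(conservative) ≈ 0.2152
After 'fold-or-call': normaliser = 0.25·0.4891 + 0.85·0.2957 + 0.55·0.2152; P(aggressive) ≈ 0.2486, P(balanced) ≈ 0.5108, P(conservative) ≈ 0.2406
After 'fold-or-call': normaliser = 0.25·0.2486 + 0.85·0.5108 + 0.55·0.2406; P(aggressive) ≈ 0.0988, P(balanced) ≈ 0.6907, P(conservative) ≈ 0.2105

0.099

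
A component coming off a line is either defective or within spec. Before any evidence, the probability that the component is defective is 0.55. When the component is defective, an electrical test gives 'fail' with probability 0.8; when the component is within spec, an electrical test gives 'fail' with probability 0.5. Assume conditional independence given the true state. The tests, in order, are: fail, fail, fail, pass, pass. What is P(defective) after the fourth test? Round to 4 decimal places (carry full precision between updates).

Each posterior becomes the prior for the next update.
After 'fail': P(defective) = 0.8·0.5500 / (0.8·0.5500 + 0.5·0.4500) ≈ 0.6617
After 'fail': P(defective) = 0.8·0.6617 / (0.8·0.6617 + 0.5·0.3383) ≈ 0.7578
After 'fail': P(defective) = 0.8·0.7578 / (0.8·0.7578 + 0.5·0.2422) ≈ 0.8335
After 'pass': P(defective) = 0.2·0.8335 / (0.2·0.8335 + 0.5·0.1665) ≈ 0.6669

0.6669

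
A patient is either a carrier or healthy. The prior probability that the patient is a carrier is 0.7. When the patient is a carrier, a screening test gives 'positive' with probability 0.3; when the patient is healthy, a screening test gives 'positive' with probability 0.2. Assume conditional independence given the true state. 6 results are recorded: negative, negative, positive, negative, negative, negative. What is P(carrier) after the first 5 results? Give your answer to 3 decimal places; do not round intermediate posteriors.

After 'negative': P(carrier) = 0.7·0.7000 / (0.7·0.7000 + 0.8·0.3000) ≈ 0.6712
After 'negative': P(carrier) = 0.7·0.6712 / (0.7·0.6712 + 0.8·0.3288) ≈ 0.6411
After 'positive': P(carrier) = 0.3·0.6411 / (0.3·0.6411 + 0.2·0.3589) ≈ 0.7282
After 'negative': P(carrier) = 0.7·0.7282 / (0.7·0.7282 + 0.8·0.2718) ≈ 0.7010
After 'negative': P(carrier) = 0.7·0.7010 / (0.7·0.7010 + 0.8·0.2990) ≈ 0.6723

0.672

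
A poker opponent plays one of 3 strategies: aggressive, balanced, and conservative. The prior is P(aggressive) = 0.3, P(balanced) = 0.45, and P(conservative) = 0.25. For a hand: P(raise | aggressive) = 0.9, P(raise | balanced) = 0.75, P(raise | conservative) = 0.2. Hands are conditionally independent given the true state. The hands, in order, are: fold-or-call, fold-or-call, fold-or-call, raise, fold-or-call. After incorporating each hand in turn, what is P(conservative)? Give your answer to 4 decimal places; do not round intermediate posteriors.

0.9384

After 'fold-or-call': normaliser = 0.1·0.3000 + 0.25·0.4500 + 0.8·0.2500; P(aggressive) ≈ 0.0876, P(balanced) ≈ 0.3285, P(conservative) ≈ 0.5839
After 'fold-or-call': normaliser = 0.1·0.0876 + 0.25·0.3285 + 0.8·0.5839; P(aggressive) ≈ 0.0157, P(balanced) ≈ 0.1472, P(conservative) ≈ 0.8371
After 'fold-or-call': normaliser = 0.1·0.0157 + 0.25·0.1472 + 0.8·0.8371; P(aggressive) ≈ 0.0022, P(balanced) ≈ 0.0520, P(conservative) ≈ 0.9458
After 'raise': normaliser = 0.9·0.0022 + 0.75·0.0520 + 0.2·0.9458; P(aggressive) ≈ 0.0087, P(balanced) ≈ 0.1693, P(conservative) ≈ 0.8220
After 'fold-or-call': normaliser = 0.1·0.0087 + 0.25·0.1693 + 0.8·0.8220; P(aggressive) ≈ 0.0012, P(balanced) ≈ 0.0604, P(conservative) ≈ 0.9384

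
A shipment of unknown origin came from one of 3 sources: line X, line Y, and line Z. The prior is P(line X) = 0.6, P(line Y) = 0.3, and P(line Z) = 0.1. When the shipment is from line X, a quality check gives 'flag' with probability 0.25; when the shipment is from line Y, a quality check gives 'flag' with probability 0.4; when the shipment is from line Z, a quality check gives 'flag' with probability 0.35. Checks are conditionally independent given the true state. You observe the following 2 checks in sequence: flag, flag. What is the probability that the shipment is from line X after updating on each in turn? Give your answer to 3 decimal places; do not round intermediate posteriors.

0.384

After 'flag': normaliser = 0.25·0.6000 + 0.4·0.3000 + 0.35·0.1000; P(line X) ≈ 0.4918, P(line Y) ≈ 0.3934, P(line Z) ≈ 0.1148
After 'flag': normaliser = 0.25·0.4918 + 0.4·0.3934 + 0.35·0.1148; P(line X) ≈ 0.3836, P(line Y) ≈ 0.4910, P(line Z) ≈ 0.1253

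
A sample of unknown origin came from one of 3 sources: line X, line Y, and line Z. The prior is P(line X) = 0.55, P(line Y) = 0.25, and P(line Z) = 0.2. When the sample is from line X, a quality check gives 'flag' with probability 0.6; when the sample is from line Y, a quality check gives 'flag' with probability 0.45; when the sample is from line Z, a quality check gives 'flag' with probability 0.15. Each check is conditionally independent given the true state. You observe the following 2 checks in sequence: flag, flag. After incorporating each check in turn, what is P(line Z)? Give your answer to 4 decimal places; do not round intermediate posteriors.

After 'flag': normaliser = 0.6·0.5500 + 0.45·0.2500 + 0.15·0.2000; P(line X) ≈ 0.6984, P(line Y) ≈ 0.2381, P(line Z) ≈ 0.0635
After 'flag': normaliser = 0.6·0.6984 + 0.45·0.2381 + 0.15·0.0635; P(line X) ≈ 0.7822, P(line Y) ≈ 0.2000, P(line Z) ≈ 0.0178

0.0178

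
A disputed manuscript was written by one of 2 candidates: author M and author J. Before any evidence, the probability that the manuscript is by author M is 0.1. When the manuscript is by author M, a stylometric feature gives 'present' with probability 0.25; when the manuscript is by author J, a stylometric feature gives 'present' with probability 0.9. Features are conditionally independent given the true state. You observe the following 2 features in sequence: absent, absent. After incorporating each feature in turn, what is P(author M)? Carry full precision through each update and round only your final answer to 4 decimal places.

0.8621

After 'absent': P(author M) = 0.75·0.1000 / (0.75·0.1000 + 0.1·0.9000) ≈ 0.4545
After 'absent': P(author M) = 0.75·0.4545 / (0.75·0.4545 + 0.1·0.5455) ≈ 0.8621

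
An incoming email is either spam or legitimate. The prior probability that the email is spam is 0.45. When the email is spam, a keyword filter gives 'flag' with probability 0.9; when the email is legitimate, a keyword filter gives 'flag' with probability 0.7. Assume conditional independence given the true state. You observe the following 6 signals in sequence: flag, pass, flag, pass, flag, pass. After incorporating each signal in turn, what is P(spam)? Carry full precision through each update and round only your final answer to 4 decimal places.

0.0605

Apply Bayes' rule sequentially, carrying P(spam) forward.
After 'flag': P(spam) = 0.9·0.4500 / (0.9·0.4500 + 0.7·0.5500) ≈ 0.5127
After 'pass': P(spam) = 0.1·0.5127 / (0.1·0.5127 + 0.3·0.4873) ≈ 0.2596
After 'flag': P(spam) = 0.9·0.2596 / (0.9·0.2596 + 0.7·0.7404) ≈ 0.3107
After 'pass': P(spam) = 0.1·0.3107 / (0.1·0.3107 + 0.3·0.6893) ≈ 0.1306
After 'flag': P(spam) = 0.9·0.1306 / (0.9·0.1306 + 0.7·0.8694) ≈ 0.1619
After 'pass': P(spam) = 0.1·0.1619 / (0.1·0.1619 + 0.3·0.8381) ≈ 0.0605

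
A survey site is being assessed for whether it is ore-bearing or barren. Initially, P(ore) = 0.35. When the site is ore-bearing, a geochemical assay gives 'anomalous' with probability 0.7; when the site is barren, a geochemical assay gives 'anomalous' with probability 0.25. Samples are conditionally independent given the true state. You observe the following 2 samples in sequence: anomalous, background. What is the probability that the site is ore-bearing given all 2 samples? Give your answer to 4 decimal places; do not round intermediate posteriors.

0.3762

After 'anomalous': P(ore) = 0.7·0.3500 / (0.7·0.3500 + 0.25·0.6500) ≈ 0.6012
After 'background': P(ore) = 0.3·0.6012 / (0.3·0.6012 + 0.75·0.3988) ≈ 0.3762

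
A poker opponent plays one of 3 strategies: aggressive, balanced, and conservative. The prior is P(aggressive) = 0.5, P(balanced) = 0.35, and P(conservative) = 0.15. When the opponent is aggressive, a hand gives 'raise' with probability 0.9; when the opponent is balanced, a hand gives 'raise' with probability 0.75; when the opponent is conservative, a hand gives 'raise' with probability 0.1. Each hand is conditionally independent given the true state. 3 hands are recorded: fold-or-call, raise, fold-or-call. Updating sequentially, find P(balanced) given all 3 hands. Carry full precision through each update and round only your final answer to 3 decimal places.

0.496

After 'fold-or-call': normaliser = 0.1·0.5000 + 0.25·0.3500 + 0.9·0.1500; P(aggressive) ≈ 0.1835, P(balanced) ≈ 0.3211, P(conservative) ≈ 0.4954
After 'raise': normaliser = 0.9·0.1835 + 0.75·0.3211 + 0.1·0.4954; P(aggressive) ≈ 0.3625, P(balanced) ≈ 0.5287, P(conservative) ≈ 0.1088
After 'fold-or-call': normaliser = 0.1·0.3625 + 0.25·0.5287 + 0.9·0.1088; P(aggressive) ≈ 0.1361, P(balanced) ≈ 0.4963, P(conservative) ≈ 0.3676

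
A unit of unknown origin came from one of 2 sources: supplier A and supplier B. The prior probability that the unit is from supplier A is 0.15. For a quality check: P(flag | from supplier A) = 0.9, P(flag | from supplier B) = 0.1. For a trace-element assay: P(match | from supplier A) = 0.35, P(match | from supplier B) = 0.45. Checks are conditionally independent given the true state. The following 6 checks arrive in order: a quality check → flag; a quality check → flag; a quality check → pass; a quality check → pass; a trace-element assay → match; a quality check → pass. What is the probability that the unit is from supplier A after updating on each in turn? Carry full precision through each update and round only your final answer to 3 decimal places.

0.015

After a quality check='flag': P(supplier A) = 0.9·0.1500 / (0.9·0.1500 + 0.1·0.8500) ≈ 0.6136
After a quality check='flag': P(supplier A) = 0.9·0.6136 / (0.9·0.6136 + 0.1·0.3864) ≈ 0.9346
After a quality check='pass': P(supplier A) = 0.1·0.9346 / (0.1·0.9346 + 0.9·0.0654) ≈ 0.6136
After a quality check='pass': P(supplier A) = 0.1·0.6136 / (0.1·0.6136 + 0.9·0.3864) ≈ 0.1500
After a trace-element assay='match': P(supplier A) = 0.35·0.1500 / (0.35·0.1500 + 0.45·0.8500) ≈ 0.1207
After a quality check='pass': P(supplier A) = 0.1·0.1207 / (0.1·0.1207 + 0.9·0.8793) ≈ 0.0150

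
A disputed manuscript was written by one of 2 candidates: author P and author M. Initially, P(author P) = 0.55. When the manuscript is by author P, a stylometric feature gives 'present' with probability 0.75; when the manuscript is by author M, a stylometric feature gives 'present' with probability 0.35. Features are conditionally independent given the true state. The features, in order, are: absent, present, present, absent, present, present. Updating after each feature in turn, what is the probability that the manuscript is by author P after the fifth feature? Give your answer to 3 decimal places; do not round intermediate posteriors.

0.640

After 'absent': P(author P) = 0.25·0.5500 / (0.25·0.5500 + 0.65·0.4500) ≈ 0.3198
After 'present': P(author P) = 0.75·0.3198 / (0.75·0.3198 + 0.35·0.6802) ≈ 0.5018
After 'present': P(author P) = 0.75·0.5018 / (0.75·0.5018 + 0.35·0.4982) ≈ 0.6834
After 'absent': P(author P) = 0.25·0.6834 / (0.25·0.6834 + 0.65·0.3166) ≈ 0.4536
After 'present': P(author P) = 0.75·0.4536 / (0.75·0.4536 + 0.35·0.5464) ≈ 0.6402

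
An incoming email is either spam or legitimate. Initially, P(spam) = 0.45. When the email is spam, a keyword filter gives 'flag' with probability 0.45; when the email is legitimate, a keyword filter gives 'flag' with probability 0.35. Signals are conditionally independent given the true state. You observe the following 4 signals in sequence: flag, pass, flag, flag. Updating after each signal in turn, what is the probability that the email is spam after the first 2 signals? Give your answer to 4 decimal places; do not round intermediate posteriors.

After 'flag': P(spam) = 0.45·0.4500 / (0.45·0.4500 + 0.35·0.5500) ≈ 0.5127
After 'pass': P(spam) = 0.55·0.5127 / (0.55·0.5127 + 0.65·0.4873) ≈ 0.4709

0.4709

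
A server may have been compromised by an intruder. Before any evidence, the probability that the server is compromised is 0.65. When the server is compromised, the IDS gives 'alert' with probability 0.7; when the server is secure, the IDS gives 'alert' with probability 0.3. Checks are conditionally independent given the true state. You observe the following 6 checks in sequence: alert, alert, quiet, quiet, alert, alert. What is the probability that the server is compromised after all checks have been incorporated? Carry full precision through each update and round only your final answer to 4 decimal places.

Each posterior becomes the prior for the next update.
After 'alert': P(compromised) = 0.7·0.6500 / (0.7·0.6500 + 0.3·0.3500) ≈ 0.8125
After 'alert': P(compromised) = 0.7·0.8125 / (0.7·0.8125 + 0.3·0.1875) ≈ 0.9100
After 'quiet': P(compromised) = 0.3·0.9100 / (0.3·0.9100 + 0.7·0.0900) ≈ 0.8125
After 'quiet': P(compromised) = 0.3·0.8125 / (0.3·0.8125 + 0.7·0.1875) ≈ 0.6500
After 'alert': P(compromised) = 0.7·0.6500 / (0.7·0.6500 + 0.3·0.3500) ≈ 0.8125
After 'alert': P(compromised) = 0.7·0.8125 / (0.7·0.8125 + 0.3·0.1875) ≈ 0.9100

0.9100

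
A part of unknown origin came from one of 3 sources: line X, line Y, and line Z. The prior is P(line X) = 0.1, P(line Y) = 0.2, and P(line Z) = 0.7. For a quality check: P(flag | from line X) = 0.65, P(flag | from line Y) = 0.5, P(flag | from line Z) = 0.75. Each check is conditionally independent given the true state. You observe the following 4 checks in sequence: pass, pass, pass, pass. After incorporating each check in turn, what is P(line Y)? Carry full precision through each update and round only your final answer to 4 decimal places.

0.7469

After 'pass': normaliser = 0.35·0.1000 + 0.5·0.2000 + 0.25·0.7000; P(line X) ≈ 0.1129, P(line Y) ≈ 0.3226, P(line Z) ≈ 0.5645
After 'pass': normaliser = 0.35·0.1129 + 0.5·0.3226 + 0.25·0.5645; P(line X) ≈ 0.1156, P(line Y) ≈ 0.4717, P(line Z) ≈ 0.4127
After 'pass': normaliser = 0.35·0.1156 + 0.5·0.4717 + 0.25·0.4127; P(line X) ≈ 0.1066, P(line Y) ≈ 0.6215, P(line Z) ≈ 0.2719
After 'pass': normaliser = 0.35·0.1066 + 0.5·0.6215 + 0.25·0.2719; P(line X) ≈ 0.0897, P(line Y) ≈ 0.7469, P(line Z) ≈ 0.1634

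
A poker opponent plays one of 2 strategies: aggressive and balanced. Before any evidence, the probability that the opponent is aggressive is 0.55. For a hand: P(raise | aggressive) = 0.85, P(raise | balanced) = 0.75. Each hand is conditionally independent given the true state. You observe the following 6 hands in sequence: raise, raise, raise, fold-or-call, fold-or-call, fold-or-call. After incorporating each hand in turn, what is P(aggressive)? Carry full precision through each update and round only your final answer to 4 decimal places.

0.2776

After 'raise': P(aggressive) = 0.85·0.5500 / (0.85·0.5500 + 0.75·0.4500) ≈ 0.5807
After 'raise': P(aggressive) = 0.85·0.5807 / (0.85·0.5807 + 0.75·0.4193) ≈ 0.6109
After 'raise': P(aggressive) = 0.85·0.6109 / (0.85·0.6109 + 0.75·0.3891) ≈ 0.6402
After 'fold-or-call': P(aggressive) = 0.15·0.6402 / (0.15·0.6402 + 0.25·0.3598) ≈ 0.5163
After 'fold-or-call': P(aggressive) = 0.15·0.5163 / (0.15·0.5163 + 0.25·0.4837) ≈ 0.3904
After 'fold-or-call': P(aggressive) = 0.15·0.3904 / (0.15·0.3904 + 0.25·0.6096) ≈ 0.2776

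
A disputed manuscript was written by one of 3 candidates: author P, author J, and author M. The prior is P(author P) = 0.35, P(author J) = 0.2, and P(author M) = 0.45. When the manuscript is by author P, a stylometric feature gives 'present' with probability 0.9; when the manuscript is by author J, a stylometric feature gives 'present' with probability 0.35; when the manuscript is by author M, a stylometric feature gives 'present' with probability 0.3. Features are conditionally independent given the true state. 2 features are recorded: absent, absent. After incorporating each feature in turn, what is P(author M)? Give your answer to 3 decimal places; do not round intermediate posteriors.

0.715

After 'absent': normaliser = 0.1·0.3500 + 0.65·0.2000 + 0.7·0.4500; P(author P) ≈ 0.0729, P(author J) ≈ 0.2708, P(author M) ≈ 0.6562
After 'absent': normaliser = 0.1·0.0729 + 0.65·0.2708 + 0.7·0.6562; P(author P) ≈ 0.0113, P(author J) ≈ 0.2739, P(author M) ≈ 0.7147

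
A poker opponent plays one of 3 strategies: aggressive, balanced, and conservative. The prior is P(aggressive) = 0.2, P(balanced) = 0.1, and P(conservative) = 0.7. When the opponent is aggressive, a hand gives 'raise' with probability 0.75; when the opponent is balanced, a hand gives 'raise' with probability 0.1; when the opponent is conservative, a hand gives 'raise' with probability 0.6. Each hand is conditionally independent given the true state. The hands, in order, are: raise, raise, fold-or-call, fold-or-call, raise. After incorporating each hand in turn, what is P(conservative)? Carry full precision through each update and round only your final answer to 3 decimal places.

After 'raise': normaliser = 0.75·0.2000 + 0.1·0.1000 + 0.6·0.7000; P(aggressive) ≈ 0.2586, P(balanced) ≈ 0.0172, P(conservative) ≈ 0.7241
After 'raise': normaliser = 0.75·0.2586 + 0.1·0.0172 + 0.6·0.7241; P(aggressive) ≈ 0.3078, P(balanced) ≈ 0.0027, P(conservative) ≈ 0.6895
After 'fold-or-call': normaliser = 0.25·0.3078 + 0.9·0.0027 + 0.4·0.6895; P(aggressive) ≈ 0.2166, P(balanced) ≈ 0.0069, P(conservative) ≈ 0.7764
After 'fold-or-call': normaliser = 0.25·0.2166 + 0.9·0.0069 + 0.4·0.7764; P(aggressive) ≈ 0.1460, P(balanced) ≈ 0.0168, P(conservative) ≈ 0.8372
After 'raise': normaliser = 0.75·0.1460 + 0.1·0.0168 + 0.6·0.8372; P(aggressive) ≈ 0.1785, P(balanced) ≈ 0.0027, P(conservative) ≈ 0.8188

0.819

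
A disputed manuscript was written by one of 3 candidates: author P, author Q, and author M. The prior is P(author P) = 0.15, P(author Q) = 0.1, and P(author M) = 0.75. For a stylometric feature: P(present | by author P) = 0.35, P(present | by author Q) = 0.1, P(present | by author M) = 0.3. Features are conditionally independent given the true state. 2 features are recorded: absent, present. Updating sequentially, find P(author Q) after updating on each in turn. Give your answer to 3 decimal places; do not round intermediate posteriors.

After 'absent': normaliser = 0.65·0.1500 + 0.9·0.1000 + 0.7·0.7500; P(author P) ≈ 0.1368, P(author Q) ≈ 0.1263, P(author M) ≈ 0.7368
After 'present': normaliser = 0.35·0.1368 + 0.1·0.1263 + 0.3·0.7368; P(author P) ≈ 0.1701, P(author Q) ≈ 0.0449, P(author M) ≈ 0.7850

0.045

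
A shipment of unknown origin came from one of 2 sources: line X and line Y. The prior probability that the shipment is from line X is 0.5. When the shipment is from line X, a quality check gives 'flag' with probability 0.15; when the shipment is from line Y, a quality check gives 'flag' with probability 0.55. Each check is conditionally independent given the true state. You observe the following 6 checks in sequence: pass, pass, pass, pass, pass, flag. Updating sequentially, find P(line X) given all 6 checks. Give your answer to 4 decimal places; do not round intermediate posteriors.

0.8677

After 'pass': P(line X) = 0.85·0.5000 / (0.85·0.5000 + 0.45·0.5000) ≈ 0.6538
After 'pass': P(line X) = 0.85·0.6538 / (0.85·0.6538 + 0.45·0.3462) ≈ 0.7811
After 'pass': P(line X) = 0.85·0.7811 / (0.85·0.7811 + 0.45·0.2189) ≈ 0.8708
After 'pass': P(line X) = 0.85·0.8708 / (0.85·0.8708 + 0.45·0.1292) ≈ 0.9272
After 'pass': P(line X) = 0.85·0.9272 / (0.85·0.9272 + 0.45·0.0728) ≈ 0.9601
After 'flag': P(line X) = 0.15·0.9601 / (0.15·0.9601 + 0.55·0.0399) ≈ 0.8677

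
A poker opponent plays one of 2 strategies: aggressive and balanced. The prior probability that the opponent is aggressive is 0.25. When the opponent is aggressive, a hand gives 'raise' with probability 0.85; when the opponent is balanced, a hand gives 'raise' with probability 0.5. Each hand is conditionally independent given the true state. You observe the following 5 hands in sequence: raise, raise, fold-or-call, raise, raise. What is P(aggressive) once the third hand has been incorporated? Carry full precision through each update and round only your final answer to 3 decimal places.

After 'raise': P(aggressive) = 0.85·0.2500 / (0.85·0.2500 + 0.5·0.7500) ≈ 0.3617
After 'raise': P(aggressive) = 0.85·0.3617 / (0.85·0.3617 + 0.5·0.6383) ≈ 0.4907
After 'fold-or-call': P(aggressive) = 0.15·0.4907 / (0.15·0.4907 + 0.5·0.5093) ≈ 0.2242

0.224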